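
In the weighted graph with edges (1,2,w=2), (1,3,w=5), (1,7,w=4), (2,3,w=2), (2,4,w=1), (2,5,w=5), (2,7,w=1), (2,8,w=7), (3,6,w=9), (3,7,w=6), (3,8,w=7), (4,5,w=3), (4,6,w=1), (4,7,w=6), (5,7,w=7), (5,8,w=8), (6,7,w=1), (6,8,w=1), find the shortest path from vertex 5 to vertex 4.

Step 1: Build adjacency list with weights:
  1: 2(w=2), 3(w=5), 7(w=4)
  2: 1(w=2), 3(w=2), 4(w=1), 5(w=5), 7(w=1), 8(w=7)
  3: 1(w=5), 2(w=2), 6(w=9), 7(w=6), 8(w=7)
  4: 2(w=1), 5(w=3), 6(w=1), 7(w=6)
  5: 2(w=5), 4(w=3), 7(w=7), 8(w=8)
  6: 3(w=9), 4(w=1), 7(w=1), 8(w=1)
  7: 1(w=4), 2(w=1), 3(w=6), 4(w=6), 5(w=7), 6(w=1)
  8: 2(w=7), 3(w=7), 5(w=8), 6(w=1)

Step 2: Apply Dijkstra's algorithm from vertex 5:
  Visit vertex 5 (distance=0)
    Update dist[2] = 5
    Update dist[4] = 3
    Update dist[7] = 7
    Update dist[8] = 8
  Visit vertex 4 (distance=3)
    Update dist[2] = 4
    Update dist[6] = 4

Step 3: Shortest path: 5 -> 4
Total weight: 3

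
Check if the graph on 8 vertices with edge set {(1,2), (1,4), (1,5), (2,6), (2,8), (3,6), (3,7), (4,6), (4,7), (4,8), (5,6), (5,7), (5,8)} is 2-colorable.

Step 1: Attempt 2-coloring using BFS:
  Start at vertex 1, assign color 0
  Color vertex 2 with color 1 (neighbor of 1)
  Color vertex 4 with color 1 (neighbor of 1)
  Color vertex 5 with color 1 (neighbor of 1)
  Color vertex 6 with color 0 (neighbor of 2)
  Color vertex 8 with color 0 (neighbor of 2)
  Color vertex 7 with color 0 (neighbor of 4)
  Color vertex 3 with color 1 (neighbor of 6)

Step 2: 2-coloring succeeded. No conflicts found.
  Set A (color 0): {1, 6, 7, 8}
  Set B (color 1): {2, 3, 4, 5}

The graph is bipartite with partition {1, 6, 7, 8}, {2, 3, 4, 5}.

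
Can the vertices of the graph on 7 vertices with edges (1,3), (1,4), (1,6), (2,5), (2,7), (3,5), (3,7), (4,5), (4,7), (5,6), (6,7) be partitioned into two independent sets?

Step 1: Attempt 2-coloring using BFS:
  Start at vertex 1, assign color 0
  Color vertex 3 with color 1 (neighbor of 1)
  Color vertex 4 with color 1 (neighbor of 1)
  Color vertex 6 with color 1 (neighbor of 1)
  Color vertex 5 with color 0 (neighbor of 3)
  Color vertex 7 with color 0 (neighbor of 3)
  Color vertex 2 with color 1 (neighbor of 5)

Step 2: 2-coloring succeeded. No conflicts found.
  Set A (color 0): {1, 5, 7}
  Set B (color 1): {2, 3, 4, 6}

The graph is bipartite with partition {1, 5, 7}, {2, 3, 4, 6}.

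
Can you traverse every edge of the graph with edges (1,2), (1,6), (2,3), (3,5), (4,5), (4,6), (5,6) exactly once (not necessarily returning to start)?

Step 1: Find the degree of each vertex:
  deg(1) = 2
  deg(2) = 2
  deg(3) = 2
  deg(4) = 2
  deg(5) = 3
  deg(6) = 3

Step 2: Count vertices with odd degree:
  Odd-degree vertices: 5, 6 (2 total)

Step 3: Apply Euler's theorem:
  - Eulerian circuit exists iff graph is connected and all vertices have even degree
  - Eulerian path exists iff graph is connected and has 0 or 2 odd-degree vertices

Graph is connected with exactly 2 odd-degree vertices (5, 6).
Eulerian path exists (starting and ending at the odd-degree vertices), but no Eulerian circuit.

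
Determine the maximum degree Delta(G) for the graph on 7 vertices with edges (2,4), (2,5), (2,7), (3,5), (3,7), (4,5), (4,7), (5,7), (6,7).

Step 1: Count edges incident to each vertex:
  deg(1) = 0 (neighbors: none)
  deg(2) = 3 (neighbors: 4, 5, 7)
  deg(3) = 2 (neighbors: 5, 7)
  deg(4) = 3 (neighbors: 2, 5, 7)
  deg(5) = 4 (neighbors: 2, 3, 4, 7)
  deg(6) = 1 (neighbors: 7)
  deg(7) = 5 (neighbors: 2, 3, 4, 5, 6)

Step 2: Find maximum:
  max(0, 3, 2, 3, 4, 1, 5) = 5 (vertex 7)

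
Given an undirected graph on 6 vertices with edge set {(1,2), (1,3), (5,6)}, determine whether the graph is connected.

Step 1: Build adjacency list from edges:
  1: 2, 3
  2: 1
  3: 1
  4: (none)
  5: 6
  6: 5

Step 2: Run BFS/DFS from vertex 1:
  Visited: {1, 2, 3}
  Reached 3 of 6 vertices

Step 3: Only 3 of 6 vertices reached. Graph is disconnected.
Connected components: {1, 2, 3}, {4}, {5, 6}
Answer: No, the graph is not connected (3 components).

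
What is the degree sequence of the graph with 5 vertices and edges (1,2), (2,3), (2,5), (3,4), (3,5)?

Step 1: Count edges incident to each vertex:
  deg(1) = 1 (neighbors: 2)
  deg(2) = 3 (neighbors: 1, 3, 5)
  deg(3) = 3 (neighbors: 2, 4, 5)
  deg(4) = 1 (neighbors: 3)
  deg(5) = 2 (neighbors: 2, 3)

Step 2: Sort degrees in non-increasing order:
  Degrees: [1, 3, 3, 1, 2] -> sorted: [3, 3, 2, 1, 1]

Degree sequence: [3, 3, 2, 1, 1]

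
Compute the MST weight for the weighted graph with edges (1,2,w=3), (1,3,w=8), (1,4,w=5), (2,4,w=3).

Apply Kruskal's algorithm (sort edges by weight, add if no cycle):

Sorted edges by weight:
  (1,2) w=3
  (2,4) w=3
  (1,4) w=5
  (1,3) w=8

Add edge (1,2) w=3 -- no cycle. Running total: 3
Add edge (2,4) w=3 -- no cycle. Running total: 6
Skip edge (1,4) w=5 -- would create cycle
Add edge (1,3) w=8 -- no cycle. Running total: 14

MST edges: (1,2,w=3), (2,4,w=3), (1,3,w=8)
Total MST weight: 3 + 3 + 8 = 14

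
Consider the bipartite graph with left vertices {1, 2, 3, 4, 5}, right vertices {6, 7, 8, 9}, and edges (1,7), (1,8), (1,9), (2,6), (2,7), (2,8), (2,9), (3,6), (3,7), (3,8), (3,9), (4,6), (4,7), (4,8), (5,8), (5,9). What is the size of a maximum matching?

Step 1: List the neighbors of each left vertex:
  1: 7, 8, 9
  2: 6, 7, 8, 9
  3: 6, 7, 8, 9
  4: 6, 7, 8
  5: 8, 9

Step 2: Greedily match left vertices, then look for augmenting paths:
  Match 1 -- 7
  Match 2 -- 6
  Match 3 -- 8
  Match 5 -- 9
  No augmenting path remains.

Step 3: Verify this is maximum:
  Matching size 4 = min(|L|, |R|) = min(5, 4), which is an upper bound, so this matching is maximum.

Maximum matching: {(1,7), (2,6), (3,8), (5,9)}
Size: 4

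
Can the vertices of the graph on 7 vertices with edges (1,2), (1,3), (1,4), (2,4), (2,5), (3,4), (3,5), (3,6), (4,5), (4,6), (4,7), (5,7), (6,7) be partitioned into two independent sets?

Step 1: Attempt 2-coloring using BFS:
  Start at vertex 1, assign color 0
  Color vertex 2 with color 1 (neighbor of 1)
  Color vertex 3 with color 1 (neighbor of 1)
  Color vertex 4 with color 1 (neighbor of 1)

Step 2: Conflict found! Vertices 2 and 4 are adjacent but have the same color.
This means the graph contains an odd cycle.

The graph is NOT bipartite.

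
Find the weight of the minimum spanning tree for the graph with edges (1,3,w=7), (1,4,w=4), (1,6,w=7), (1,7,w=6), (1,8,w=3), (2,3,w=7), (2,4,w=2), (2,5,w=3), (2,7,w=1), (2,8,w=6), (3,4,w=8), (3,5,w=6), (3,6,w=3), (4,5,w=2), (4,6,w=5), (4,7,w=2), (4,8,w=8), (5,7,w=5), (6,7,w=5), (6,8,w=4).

Apply Kruskal's algorithm (sort edges by weight, add if no cycle):

Sorted edges by weight:
  (2,7) w=1
  (2,4) w=2
  (4,7) w=2
  (4,5) w=2
  (1,8) w=3
  (2,5) w=3
  (3,6) w=3
  (1,4) w=4
  (6,8) w=4
  (4,6) w=5
  (5,7) w=5
  (6,7) w=5
  (1,7) w=6
  (2,8) w=6
  (3,5) w=6
  (1,3) w=7
  (1,6) w=7
  (2,3) w=7
  (3,4) w=8
  (4,8) w=8

Add edge (2,7) w=1 -- no cycle. Running total: 1
Add edge (2,4) w=2 -- no cycle. Running total: 3
Skip edge (4,7) w=2 -- would create cycle
Add edge (4,5) w=2 -- no cycle. Running total: 5
Add edge (1,8) w=3 -- no cycle. Running total: 8
Skip edge (2,5) w=3 -- would create cycle
Add edge (3,6) w=3 -- no cycle. Running total: 11
Add edge (1,4) w=4 -- no cycle. Running total: 15
Add edge (6,8) w=4 -- no cycle. Running total: 19

MST edges: (2,7,w=1), (2,4,w=2), (4,5,w=2), (1,8,w=3), (3,6,w=3), (1,4,w=4), (6,8,w=4)
Total MST weight: 1 + 2 + 2 + 3 + 3 + 4 + 4 = 19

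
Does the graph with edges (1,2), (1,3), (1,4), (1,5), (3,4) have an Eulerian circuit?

Step 1: Find the degree of each vertex:
  deg(1) = 4
  deg(2) = 1
  deg(3) = 2
  deg(4) = 2
  deg(5) = 1

Step 2: Count vertices with odd degree:
  Odd-degree vertices: 2, 5 (2 total)

Step 3: Apply Euler's theorem:
  - Eulerian circuit exists iff graph is connected and all vertices have even degree
  - Eulerian path exists iff graph is connected and has 0 or 2 odd-degree vertices

Graph is connected with exactly 2 odd-degree vertices (2, 5).
Eulerian path exists (starting and ending at the odd-degree vertices), but no Eulerian circuit.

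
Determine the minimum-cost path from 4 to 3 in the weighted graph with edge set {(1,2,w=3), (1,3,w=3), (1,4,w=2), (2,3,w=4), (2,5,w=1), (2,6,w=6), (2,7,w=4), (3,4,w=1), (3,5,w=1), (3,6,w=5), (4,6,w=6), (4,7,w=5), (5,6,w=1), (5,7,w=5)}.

Step 1: Build adjacency list with weights:
  1: 2(w=3), 3(w=3), 4(w=2)
  2: 1(w=3), 3(w=4), 5(w=1), 6(w=6), 7(w=4)
  3: 1(w=3), 2(w=4), 4(w=1), 5(w=1), 6(w=5)
  4: 1(w=2), 3(w=1), 6(w=6), 7(w=5)
  5: 2(w=1), 3(w=1), 6(w=1), 7(w=5)
  6: 2(w=6), 3(w=5), 4(w=6), 5(w=1)
  7: 2(w=4), 4(w=5), 5(w=5)

Step 2: Apply Dijkstra's algorithm from vertex 4:
  Visit vertex 4 (distance=0)
    Update dist[1] = 2
    Update dist[3] = 1
    Update dist[6] = 6
    Update dist[7] = 5
  Visit vertex 3 (distance=1)
    Update dist[2] = 5
    Update dist[5] = 2

Step 3: Shortest path: 4 -> 3
Total weight: 1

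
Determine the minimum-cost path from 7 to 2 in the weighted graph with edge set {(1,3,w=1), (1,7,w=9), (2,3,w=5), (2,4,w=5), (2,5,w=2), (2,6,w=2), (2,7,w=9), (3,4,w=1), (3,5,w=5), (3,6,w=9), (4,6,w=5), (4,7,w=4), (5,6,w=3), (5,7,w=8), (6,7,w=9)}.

Step 1: Build adjacency list with weights:
  1: 3(w=1), 7(w=9)
  2: 3(w=5), 4(w=5), 5(w=2), 6(w=2), 7(w=9)
  3: 1(w=1), 2(w=5), 4(w=1), 5(w=5), 6(w=9)
  4: 2(w=5), 3(w=1), 6(w=5), 7(w=4)
  5: 2(w=2), 3(w=5), 6(w=3), 7(w=8)
  6: 2(w=2), 3(w=9), 4(w=5), 5(w=3), 7(w=9)
  7: 1(w=9), 2(w=9), 4(w=4), 5(w=8), 6(w=9)

Step 2: Apply Dijkstra's algorithm from vertex 7:
  Visit vertex 7 (distance=0)
    Update dist[1] = 9
    Update dist[2] = 9
    Update dist[4] = 4
    Update dist[5] = 8
    Update dist[6] = 9
  Visit vertex 4 (distance=4)
    Update dist[3] = 5
  Visit vertex 3 (distance=5)
    Update dist[1] = 6
  Visit vertex 1 (distance=6)
  Visit vertex 5 (distance=8)
  Visit vertex 2 (distance=9)

Step 3: Shortest path: 7 -> 2
Total weight: 9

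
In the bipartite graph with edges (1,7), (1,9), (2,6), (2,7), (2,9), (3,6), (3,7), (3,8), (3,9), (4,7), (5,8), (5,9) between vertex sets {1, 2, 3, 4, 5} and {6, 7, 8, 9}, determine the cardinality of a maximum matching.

Step 1: List the neighbors of each left vertex:
  1: 7, 9
  2: 6, 7, 9
  3: 6, 7, 8, 9
  4: 7
  5: 8, 9

Step 2: Greedily match left vertices, then look for augmenting paths:
  Match 1 -- 7
  Match 2 -- 6
  Match 3 -- 8
  Match 5 -- 9
  No augmenting path remains.

Step 3: Verify this is maximum:
  Matching size 4 = min(|L|, |R|) = min(5, 4), which is an upper bound, so this matching is maximum.

Maximum matching: {(1,7), (2,6), (3,8), (5,9)}
Size: 4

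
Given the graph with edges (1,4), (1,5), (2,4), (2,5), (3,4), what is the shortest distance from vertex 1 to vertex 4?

Step 1: Build adjacency list:
  1: 4, 5
  2: 4, 5
  3: 4
  4: 1, 2, 3
  5: 1, 2

Step 2: BFS from vertex 1 to find shortest path to 4:
  vertex 4 reached at distance 1

Step 3: Shortest path: 1 -> 4
Path length: 1 edge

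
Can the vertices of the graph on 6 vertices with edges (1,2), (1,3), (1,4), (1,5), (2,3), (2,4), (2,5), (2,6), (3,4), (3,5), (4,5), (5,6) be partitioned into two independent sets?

Step 1: Attempt 2-coloring using BFS:
  Start at vertex 1, assign color 0
  Color vertex 2 with color 1 (neighbor of 1)
  Color vertex 3 with color 1 (neighbor of 1)
  Color vertex 4 with color 1 (neighbor of 1)
  Color vertex 5 with color 1 (neighbor of 1)

Step 2: Conflict found! Vertices 2 and 3 are adjacent but have the same color.
This means the graph contains an odd cycle.

The graph is NOT bipartite.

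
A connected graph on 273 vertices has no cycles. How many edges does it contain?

A tree on n vertices always has exactly n - 1 edges.
For n = 273: edges = 273 - 1 = 272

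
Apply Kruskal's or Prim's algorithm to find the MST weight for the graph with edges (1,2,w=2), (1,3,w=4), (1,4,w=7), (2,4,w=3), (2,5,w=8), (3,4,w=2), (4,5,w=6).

Apply Kruskal's algorithm (sort edges by weight, add if no cycle):

Sorted edges by weight:
  (1,2) w=2
  (3,4) w=2
  (2,4) w=3
  (1,3) w=4
  (4,5) w=6
  (1,4) w=7
  (2,5) w=8

Add edge (1,2) w=2 -- no cycle. Running total: 2
Add edge (3,4) w=2 -- no cycle. Running total: 4
Add edge (2,4) w=3 -- no cycle. Running total: 7
Skip edge (1,3) w=4 -- would create cycle
Add edge (4,5) w=6 -- no cycle. Running total: 13

MST edges: (1,2,w=2), (3,4,w=2), (2,4,w=3), (4,5,w=6)
Total MST weight: 2 + 2 + 3 + 6 = 13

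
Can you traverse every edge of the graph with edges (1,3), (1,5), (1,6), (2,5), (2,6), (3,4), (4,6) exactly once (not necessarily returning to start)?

Step 1: Find the degree of each vertex:
  deg(1) = 3
  deg(2) = 2
  deg(3) = 2
  deg(4) = 2
  deg(5) = 2
  deg(6) = 3

Step 2: Count vertices with odd degree:
  Odd-degree vertices: 1, 6 (2 total)

Step 3: Apply Euler's theorem:
  - Eulerian circuit exists iff graph is connected and all vertices have even degree
  - Eulerian path exists iff graph is connected and has 0 or 2 odd-degree vertices

Graph is connected with exactly 2 odd-degree vertices (1, 6).
Eulerian path exists (starting and ending at the odd-degree vertices), but no Eulerian circuit.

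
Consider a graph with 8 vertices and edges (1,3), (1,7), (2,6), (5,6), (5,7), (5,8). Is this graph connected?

Step 1: Build adjacency list from edges:
  1: 3, 7
  2: 6
  3: 1
  4: (none)
  5: 6, 7, 8
  6: 2, 5
  7: 1, 5
  8: 5

Step 2: Run BFS/DFS from vertex 1:
  Visited: {1, 3, 7, 5, 6, 8, 2}
  Reached 7 of 8 vertices

Step 3: Only 7 of 8 vertices reached. Graph is disconnected.
Connected components: {1, 2, 3, 5, 6, 7, 8}, {4}
Answer: No, the graph is not connected (2 components).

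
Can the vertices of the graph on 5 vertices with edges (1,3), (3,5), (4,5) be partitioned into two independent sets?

Step 1: Attempt 2-coloring using BFS:
  Start at vertex 1, assign color 0
  Color vertex 3 with color 1 (neighbor of 1)
  Color vertex 5 with color 0 (neighbor of 3)
  Color vertex 4 with color 1 (neighbor of 5)
  Start new component at vertex 2, assign color 0

Step 2: 2-coloring succeeded. No conflicts found.
  Set A (color 0): {1, 2, 5}
  Set B (color 1): {3, 4}

The graph is bipartite with partition {1, 2, 5}, {3, 4}.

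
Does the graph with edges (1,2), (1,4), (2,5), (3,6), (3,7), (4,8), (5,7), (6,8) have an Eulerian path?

Step 1: Find the degree of each vertex:
  deg(1) = 2
  deg(2) = 2
  deg(3) = 2
  deg(4) = 2
  deg(5) = 2
  deg(6) = 2
  deg(7) = 2
  deg(8) = 2

Step 2: Count vertices with odd degree:
  All vertices have even degree (0 odd-degree vertices)

Step 3: Apply Euler's theorem:
  - Eulerian circuit exists iff graph is connected and all vertices have even degree
  - Eulerian path exists iff graph is connected and has 0 or 2 odd-degree vertices

Graph is connected with 0 odd-degree vertices.
Both Eulerian circuit and Eulerian path exist.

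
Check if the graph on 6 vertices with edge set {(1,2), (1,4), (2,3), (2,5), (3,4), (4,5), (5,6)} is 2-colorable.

Step 1: Attempt 2-coloring using BFS:
  Start at vertex 1, assign color 0
  Color vertex 2 with color 1 (neighbor of 1)
  Color vertex 4 with color 1 (neighbor of 1)
  Color vertex 3 with color 0 (neighbor of 2)
  Color vertex 5 with color 0 (neighbor of 2)
  Color vertex 6 with color 1 (neighbor of 5)

Step 2: 2-coloring succeeded. No conflicts found.
  Set A (color 0): {1, 3, 5}
  Set B (color 1): {2, 4, 6}

The graph is bipartite with partition {1, 3, 5}, {2, 4, 6}.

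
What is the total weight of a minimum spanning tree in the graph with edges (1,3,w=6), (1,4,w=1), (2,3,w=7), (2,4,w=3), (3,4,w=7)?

Apply Kruskal's algorithm (sort edges by weight, add if no cycle):

Sorted edges by weight:
  (1,4) w=1
  (2,4) w=3
  (1,3) w=6
  (2,3) w=7
  (3,4) w=7

Add edge (1,4) w=1 -- no cycle. Running total: 1
Add edge (2,4) w=3 -- no cycle. Running total: 4
Add edge (1,3) w=6 -- no cycle. Running total: 10

MST edges: (1,4,w=1), (2,4,w=3), (1,3,w=6)
Total MST weight: 1 + 3 + 6 = 10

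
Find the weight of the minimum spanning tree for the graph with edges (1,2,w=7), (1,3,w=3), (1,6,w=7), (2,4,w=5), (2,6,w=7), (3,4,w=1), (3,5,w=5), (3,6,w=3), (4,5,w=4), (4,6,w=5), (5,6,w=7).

Apply Kruskal's algorithm (sort edges by weight, add if no cycle):

Sorted edges by weight:
  (3,4) w=1
  (1,3) w=3
  (3,6) w=3
  (4,5) w=4
  (2,4) w=5
  (3,5) w=5
  (4,6) w=5
  (1,2) w=7
  (1,6) w=7
  (2,6) w=7
  (5,6) w=7

Add edge (3,4) w=1 -- no cycle. Running total: 1
Add edge (1,3) w=3 -- no cycle. Running total: 4
Add edge (3,6) w=3 -- no cycle. Running total: 7
Add edge (4,5) w=4 -- no cycle. Running total: 11
Add edge (2,4) w=5 -- no cycle. Running total: 16

MST edges: (3,4,w=1), (1,3,w=3), (3,6,w=3), (4,5,w=4), (2,4,w=5)
Total MST weight: 1 + 3 + 3 + 4 + 5 = 16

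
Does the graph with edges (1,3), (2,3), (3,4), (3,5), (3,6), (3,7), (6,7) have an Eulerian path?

Step 1: Find the degree of each vertex:
  deg(1) = 1
  deg(2) = 1
  deg(3) = 6
  deg(4) = 1
  deg(5) = 1
  deg(6) = 2
  deg(7) = 2

Step 2: Count vertices with odd degree:
  Odd-degree vertices: 1, 2, 4, 5 (4 total)

Step 3: Apply Euler's theorem:
  - Eulerian circuit exists iff graph is connected and all vertices have even degree
  - Eulerian path exists iff graph is connected and has 0 or 2 odd-degree vertices

Graph has 4 odd-degree vertices (need 0 or 2).
Neither Eulerian path nor Eulerian circuit exists.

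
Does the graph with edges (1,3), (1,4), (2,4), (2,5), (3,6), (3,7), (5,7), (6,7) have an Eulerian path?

Step 1: Find the degree of each vertex:
  deg(1) = 2
  deg(2) = 2
  deg(3) = 3
  deg(4) = 2
  deg(5) = 2
  deg(6) = 2
  deg(7) = 3

Step 2: Count vertices with odd degree:
  Odd-degree vertices: 3, 7 (2 total)

Step 3: Apply Euler's theorem:
  - Eulerian circuit exists iff graph is connected and all vertices have even degree
  - Eulerian path exists iff graph is connected and has 0 or 2 odd-degree vertices

Graph is connected with exactly 2 odd-degree vertices (3, 7).
Eulerian path exists (starting and ending at the odd-degree vertices), but no Eulerian circuit.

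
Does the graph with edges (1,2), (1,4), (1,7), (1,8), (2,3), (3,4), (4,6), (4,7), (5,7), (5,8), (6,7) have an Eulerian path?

Step 1: Find the degree of each vertex:
  deg(1) = 4
  deg(2) = 2
  deg(3) = 2
  deg(4) = 4
  deg(5) = 2
  deg(6) = 2
  deg(7) = 4
  deg(8) = 2

Step 2: Count vertices with odd degree:
  All vertices have even degree (0 odd-degree vertices)

Step 3: Apply Euler's theorem:
  - Eulerian circuit exists iff graph is connected and all vertices have even degree
  - Eulerian path exists iff graph is connected and has 0 or 2 odd-degree vertices

Graph is connected with 0 odd-degree vertices.
Both Eulerian circuit and Eulerian path exist.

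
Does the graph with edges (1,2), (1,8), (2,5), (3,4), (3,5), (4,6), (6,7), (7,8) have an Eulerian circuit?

Step 1: Find the degree of each vertex:
  deg(1) = 2
  deg(2) = 2
  deg(3) = 2
  deg(4) = 2
  deg(5) = 2
  deg(6) = 2
  deg(7) = 2
  deg(8) = 2

Step 2: Count vertices with odd degree:
  All vertices have even degree (0 odd-degree vertices)

Step 3: Apply Euler's theorem:
  - Eulerian circuit exists iff graph is connected and all vertices have even degree
  - Eulerian path exists iff graph is connected and has 0 or 2 odd-degree vertices

Graph is connected with 0 odd-degree vertices.
Both Eulerian circuit and Eulerian path exist.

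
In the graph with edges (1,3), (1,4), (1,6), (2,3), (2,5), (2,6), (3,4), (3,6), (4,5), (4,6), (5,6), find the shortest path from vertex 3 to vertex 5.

Step 1: Build adjacency list:
  1: 3, 4, 6
  2: 3, 5, 6
  3: 1, 2, 4, 6
  4: 1, 3, 5, 6
  5: 2, 4, 6
  6: 1, 2, 3, 4, 5

Step 2: BFS from vertex 3 to find shortest path to 5:
  vertex 1 reached at distance 1
  vertex 2 reached at distance 1
  vertex 4 reached at distance 1
  vertex 6 reached at distance 1
  vertex 5 reached at distance 2

Step 3: Shortest path: 3 -> 2 -> 5
Path length: 2 edges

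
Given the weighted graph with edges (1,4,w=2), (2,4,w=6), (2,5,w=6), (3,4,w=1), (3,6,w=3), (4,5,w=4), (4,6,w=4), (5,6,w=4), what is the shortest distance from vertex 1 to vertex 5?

Step 1: Build adjacency list with weights:
  1: 4(w=2)
  2: 4(w=6), 5(w=6)
  3: 4(w=1), 6(w=3)
  4: 1(w=2), 2(w=6), 3(w=1), 5(w=4), 6(w=4)
  5: 2(w=6), 4(w=4), 6(w=4)
  6: 3(w=3), 4(w=4), 5(w=4)

Step 2: Apply Dijkstra's algorithm from vertex 1:
  Visit vertex 1 (distance=0)
    Update dist[4] = 2
  Visit vertex 4 (distance=2)
    Update dist[2] = 8
    Update dist[3] = 3
    Update dist[5] = 6
    Update dist[6] = 6
  Visit vertex 3 (distance=3)
  Visit vertex 5 (distance=6)

Step 3: Shortest path: 1 -> 4 -> 5
Total weight: 2 + 4 = 6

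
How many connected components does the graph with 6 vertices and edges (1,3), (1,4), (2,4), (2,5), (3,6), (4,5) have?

Step 1: Build adjacency list from edges:
  1: 3, 4
  2: 4, 5
  3: 1, 6
  4: 1, 2, 5
  5: 2, 4
  6: 3

Step 2: Run BFS/DFS from vertex 1:
  Visited: {1, 3, 4, 6, 2, 5}
  Reached 6 of 6 vertices

Step 3: All 6 vertices reached from vertex 1, so the graph is connected.
Number of connected components: 1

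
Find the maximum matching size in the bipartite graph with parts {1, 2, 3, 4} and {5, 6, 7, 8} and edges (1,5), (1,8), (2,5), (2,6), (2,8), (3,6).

Step 1: List the neighbors of each left vertex:
  1: 5, 8
  2: 5, 6, 8
  3: 6
  4: (none)

Step 2: Greedily match left vertices, then look for augmenting paths:
  Match 1 -- 5
  Match 2 -- 8
  Match 3 -- 6
  No augmenting path remains.

Step 3: Verify this is maximum:
  Matching has size 3. The vertex set {1, 2, 3} covers every edge and has size 3; any matching has at most one edge per cover vertex, so 3 is maximum (König's theorem).

Maximum matching: {(1,5), (2,8), (3,6)}
Size: 3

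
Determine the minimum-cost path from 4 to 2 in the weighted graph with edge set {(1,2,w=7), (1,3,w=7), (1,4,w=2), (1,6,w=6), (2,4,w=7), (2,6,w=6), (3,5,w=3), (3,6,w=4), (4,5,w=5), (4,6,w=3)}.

Step 1: Build adjacency list with weights:
  1: 2(w=7), 3(w=7), 4(w=2), 6(w=6)
  2: 1(w=7), 4(w=7), 6(w=6)
  3: 1(w=7), 5(w=3), 6(w=4)
  4: 1(w=2), 2(w=7), 5(w=5), 6(w=3)
  5: 3(w=3), 4(w=5)
  6: 1(w=6), 2(w=6), 3(w=4), 4(w=3)

Step 2: Apply Dijkstra's algorithm from vertex 4:
  Visit vertex 4 (distance=0)
    Update dist[1] = 2
    Update dist[2] = 7
    Update dist[5] = 5
    Update dist[6] = 3
  Visit vertex 1 (distance=2)
    Update dist[3] = 9
  Visit vertex 6 (distance=3)
    Update dist[3] = 7
  Visit vertex 5 (distance=5)
  Visit vertex 2 (distance=7)

Step 3: Shortest path: 4 -> 2
Total weight: 7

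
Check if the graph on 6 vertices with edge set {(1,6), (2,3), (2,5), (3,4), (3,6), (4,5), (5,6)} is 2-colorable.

Step 1: Attempt 2-coloring using BFS:
  Start at vertex 1, assign color 0
  Color vertex 6 with color 1 (neighbor of 1)
  Color vertex 3 with color 0 (neighbor of 6)
  Color vertex 5 with color 0 (neighbor of 6)
  Color vertex 2 with color 1 (neighbor of 3)
  Color vertex 4 with color 1 (neighbor of 3)

Step 2: 2-coloring succeeded. No conflicts found.
  Set A (color 0): {1, 3, 5}
  Set B (color 1): {2, 4, 6}

The graph is bipartite with partition {1, 3, 5}, {2, 4, 6}.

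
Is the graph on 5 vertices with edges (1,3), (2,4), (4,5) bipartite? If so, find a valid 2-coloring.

Step 1: Attempt 2-coloring using BFS:
  Start at vertex 1, assign color 0
  Color vertex 3 with color 1 (neighbor of 1)
  Start new component at vertex 2, assign color 0
  Color vertex 4 with color 1 (neighbor of 2)
  Color vertex 5 with color 0 (neighbor of 4)

Step 2: 2-coloring succeeded. No conflicts found.
  Set A (color 0): {1, 2, 5}
  Set B (color 1): {3, 4}

The graph is bipartite with partition {1, 2, 5}, {3, 4}.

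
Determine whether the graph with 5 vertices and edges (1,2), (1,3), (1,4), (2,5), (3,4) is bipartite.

Step 1: Attempt 2-coloring using BFS:
  Start at vertex 1, assign color 0
  Color vertex 2 with color 1 (neighbor of 1)
  Color vertex 3 with color 1 (neighbor of 1)
  Color vertex 4 with color 1 (neighbor of 1)
  Color vertex 5 with color 0 (neighbor of 2)

Step 2: Conflict found! Vertices 3 and 4 are adjacent but have the same color.
This means the graph contains an odd cycle.

The graph is NOT bipartite.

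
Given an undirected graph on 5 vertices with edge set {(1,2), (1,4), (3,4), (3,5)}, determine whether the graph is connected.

Step 1: Build adjacency list from edges:
  1: 2, 4
  2: 1
  3: 4, 5
  4: 1, 3
  5: 3

Step 2: Run BFS/DFS from vertex 1:
  Visited: {1, 2, 4, 3, 5}
  Reached 5 of 5 vertices

Step 3: All 5 vertices reached from vertex 1, so the graph is connected.
Answer: Yes, the graph is connected.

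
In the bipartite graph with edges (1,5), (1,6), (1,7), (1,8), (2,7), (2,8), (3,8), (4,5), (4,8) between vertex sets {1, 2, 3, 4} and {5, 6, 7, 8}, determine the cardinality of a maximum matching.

Step 1: List the neighbors of each left vertex:
  1: 5, 6, 7, 8
  2: 7, 8
  3: 8
  4: 5, 8

Step 2: Greedily match left vertices, then look for augmenting paths:
  Match 1 -- 6
  Match 2 -- 7
  Match 3 -- 8
  Match 4 -- 5
  No augmenting path remains.

Step 3: Verify this is maximum:
  Matching size 4 = min(|L|, |R|) = min(4, 4), which is an upper bound, so this matching is maximum.

Maximum matching: {(1,6), (2,7), (3,8), (4,5)}
Size: 4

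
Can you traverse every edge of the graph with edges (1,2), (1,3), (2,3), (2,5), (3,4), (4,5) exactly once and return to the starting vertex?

Step 1: Find the degree of each vertex:
  deg(1) = 2
  deg(2) = 3
  deg(3) = 3
  deg(4) = 2
  deg(5) = 2

Step 2: Count vertices with odd degree:
  Odd-degree vertices: 2, 3 (2 total)

Step 3: Apply Euler's theorem:
  - Eulerian circuit exists iff graph is connected and all vertices have even degree
  - Eulerian path exists iff graph is connected and has 0 or 2 odd-degree vertices

Graph is connected with exactly 2 odd-degree vertices (2, 3).
Eulerian path exists (starting and ending at the odd-degree vertices), but no Eulerian circuit.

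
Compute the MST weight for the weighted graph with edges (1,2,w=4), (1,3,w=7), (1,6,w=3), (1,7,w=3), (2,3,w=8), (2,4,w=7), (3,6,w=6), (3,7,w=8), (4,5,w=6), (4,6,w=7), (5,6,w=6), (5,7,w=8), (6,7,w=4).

Apply Kruskal's algorithm (sort edges by weight, add if no cycle):

Sorted edges by weight:
  (1,7) w=3
  (1,6) w=3
  (1,2) w=4
  (6,7) w=4
  (3,6) w=6
  (4,5) w=6
  (5,6) w=6
  (1,3) w=7
  (2,4) w=7
  (4,6) w=7
  (2,3) w=8
  (3,7) w=8
  (5,7) w=8

Add edge (1,7) w=3 -- no cycle. Running total: 3
Add edge (1,6) w=3 -- no cycle. Running total: 6
Add edge (1,2) w=4 -- no cycle. Running total: 10
Skip edge (6,7) w=4 -- would create cycle
Add edge (3,6) w=6 -- no cycle. Running total: 16
Add edge (4,5) w=6 -- no cycle. Running total: 22
Add edge (5,6) w=6 -- no cycle. Running total: 28

MST edges: (1,7,w=3), (1,6,w=3), (1,2,w=4), (3,6,w=6), (4,5,w=6), (5,6,w=6)
Total MST weight: 3 + 3 + 4 + 6 + 6 + 6 = 28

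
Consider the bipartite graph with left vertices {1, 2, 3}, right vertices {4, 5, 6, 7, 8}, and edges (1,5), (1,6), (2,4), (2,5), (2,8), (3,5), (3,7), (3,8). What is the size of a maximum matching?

Step 1: List the neighbors of each left vertex:
  1: 5, 6
  2: 4, 5, 8
  3: 5, 7, 8

Step 2: Greedily match left vertices, then look for augmenting paths:
  Match 1 -- 5
  Match 2 -- 4
  Match 3 -- 7
  No augmenting path remains.

Step 3: Verify this is maximum:
  Matching size 3 = min(|L|, |R|) = min(3, 5), which is an upper bound, so this matching is maximum.

Maximum matching: {(1,5), (2,4), (3,7)}
Size: 3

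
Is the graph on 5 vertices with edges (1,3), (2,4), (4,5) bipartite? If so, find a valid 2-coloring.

Step 1: Attempt 2-coloring using BFS:
  Start at vertex 1, assign color 0
  Color vertex 3 with color 1 (neighbor of 1)
  Start new component at vertex 2, assign color 0
  Color vertex 4 with color 1 (neighbor of 2)
  Color vertex 5 with color 0 (neighbor of 4)

Step 2: 2-coloring succeeded. No conflicts found.
  Set A (color 0): {1, 2, 5}
  Set B (color 1): {3, 4}

The graph is bipartite with partition {1, 2, 5}, {3, 4}.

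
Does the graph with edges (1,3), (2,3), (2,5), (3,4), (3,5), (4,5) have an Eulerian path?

Step 1: Find the degree of each vertex:
  deg(1) = 1
  deg(2) = 2
  deg(3) = 4
  deg(4) = 2
  deg(5) = 3

Step 2: Count vertices with odd degree:
  Odd-degree vertices: 1, 5 (2 total)

Step 3: Apply Euler's theorem:
  - Eulerian circuit exists iff graph is connected and all vertices have even degree
  - Eulerian path exists iff graph is connected and has 0 or 2 odd-degree vertices

Graph is connected with exactly 2 odd-degree vertices (1, 5).
Eulerian path exists (starting and ending at the odd-degree vertices), but no Eulerian circuit.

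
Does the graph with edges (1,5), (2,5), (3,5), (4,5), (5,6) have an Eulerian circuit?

Step 1: Find the degree of each vertex:
  deg(1) = 1
  deg(2) = 1
  deg(3) = 1
  deg(4) = 1
  deg(5) = 5
  deg(6) = 1

Step 2: Count vertices with odd degree:
  Odd-degree vertices: 1, 2, 3, 4, 5, 6 (6 total)

Step 3: Apply Euler's theorem:
  - Eulerian circuit exists iff graph is connected and all vertices have even degree
  - Eulerian path exists iff graph is connected and has 0 or 2 odd-degree vertices

Graph has 6 odd-degree vertices (need 0 or 2).
Neither Eulerian path nor Eulerian circuit exists.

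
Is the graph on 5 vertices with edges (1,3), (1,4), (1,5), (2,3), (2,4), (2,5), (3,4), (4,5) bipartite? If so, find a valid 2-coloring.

Step 1: Attempt 2-coloring using BFS:
  Start at vertex 1, assign color 0
  Color vertex 3 with color 1 (neighbor of 1)
  Color vertex 4 with color 1 (neighbor of 1)
  Color vertex 5 with color 1 (neighbor of 1)
  Color vertex 2 with color 0 (neighbor of 3)

Step 2: Conflict found! Vertices 3 and 4 are adjacent but have the same color.
This means the graph contains an odd cycle.

The graph is NOT bipartite.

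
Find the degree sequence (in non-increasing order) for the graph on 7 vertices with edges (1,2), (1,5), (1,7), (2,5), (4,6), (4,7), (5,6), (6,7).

Step 1: Count edges incident to each vertex:
  deg(1) = 3 (neighbors: 2, 5, 7)
  deg(2) = 2 (neighbors: 1, 5)
  deg(3) = 0 (neighbors: none)
  deg(4) = 2 (neighbors: 6, 7)
  deg(5) = 3 (neighbors: 1, 2, 6)
  deg(6) = 3 (neighbors: 4, 5, 7)
  deg(7) = 3 (neighbors: 1, 4, 6)

Step 2: Sort degrees in non-increasing order:
  Degrees: [3, 2, 0, 2, 3, 3, 3] -> sorted: [3, 3, 3, 3, 2, 2, 0]

Degree sequence: [3, 3, 3, 3, 2, 2, 0]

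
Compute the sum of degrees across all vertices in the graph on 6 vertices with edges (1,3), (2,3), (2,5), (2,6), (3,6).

Step 1: Count edges incident to each vertex:
  deg(1) = 1 (neighbors: 3)
  deg(2) = 3 (neighbors: 3, 5, 6)
  deg(3) = 3 (neighbors: 1, 2, 6)
  deg(4) = 0 (neighbors: none)
  deg(5) = 1 (neighbors: 2)
  deg(6) = 2 (neighbors: 2, 3)

Step 2: Sum all degrees:
  1 + 3 + 3 + 0 + 1 + 2 = 10

Verification: sum of degrees = 2 * |E| = 2 * 5 = 10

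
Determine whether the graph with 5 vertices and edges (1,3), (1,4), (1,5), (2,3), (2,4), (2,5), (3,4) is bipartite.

Step 1: Attempt 2-coloring using BFS:
  Start at vertex 1, assign color 0
  Color vertex 3 with color 1 (neighbor of 1)
  Color vertex 4 with color 1 (neighbor of 1)
  Color vertex 5 with color 1 (neighbor of 1)
  Color vertex 2 with color 0 (neighbor of 3)

Step 2: Conflict found! Vertices 3 and 4 are adjacent but have the same color.
This means the graph contains an odd cycle.

The graph is NOT bipartite.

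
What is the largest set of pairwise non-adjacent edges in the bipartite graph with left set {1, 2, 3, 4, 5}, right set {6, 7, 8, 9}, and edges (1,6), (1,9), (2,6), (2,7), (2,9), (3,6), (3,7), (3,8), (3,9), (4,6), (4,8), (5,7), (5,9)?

Step 1: List the neighbors of each left vertex:
  1: 6, 9
  2: 6, 7, 9
  3: 6, 7, 8, 9
  4: 6, 8
  5: 7, 9

Step 2: Greedily match left vertices, then look for augmenting paths:
  Match 1 -- 6
  Match 2 -- 7
  Match 3 -- 8
  Match 5 -- 9
  No augmenting path remains.

Step 3: Verify this is maximum:
  Matching size 4 = min(|L|, |R|) = min(5, 4), which is an upper bound, so this matching is maximum.

Maximum matching: {(1,6), (2,7), (3,8), (5,9)}
Size: 4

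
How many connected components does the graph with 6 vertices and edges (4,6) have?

Step 1: Build adjacency list from edges:
  1: (none)
  2: (none)
  3: (none)
  4: 6
  5: (none)
  6: 4

Step 2: Run BFS/DFS from vertex 1:
  Visited: {1}
  Reached 1 of 6 vertices

Step 3: Only 1 of 6 vertices reached. Graph is disconnected.
Connected components: {1}, {2}, {3}, {4, 6}, {5}
Number of connected components: 5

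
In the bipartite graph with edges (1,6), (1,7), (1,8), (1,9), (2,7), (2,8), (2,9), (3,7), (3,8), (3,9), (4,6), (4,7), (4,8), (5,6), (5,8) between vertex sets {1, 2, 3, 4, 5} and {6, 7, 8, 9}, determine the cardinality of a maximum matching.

Step 1: List the neighbors of each left vertex:
  1: 6, 7, 8, 9
  2: 7, 8, 9
  3: 7, 8, 9
  4: 6, 7, 8
  5: 6, 8

Step 2: Greedily match left vertices, then look for augmenting paths:
  Match 1 -- 9
  Match 2 -- 7
  Match 3 -- 8
  Match 4 -- 6
  No augmenting path remains.

Step 3: Verify this is maximum:
  Matching size 4 = min(|L|, |R|) = min(5, 4), which is an upper bound, so this matching is maximum.

Maximum matching: {(1,9), (2,7), (3,8), (4,6)}
Size: 4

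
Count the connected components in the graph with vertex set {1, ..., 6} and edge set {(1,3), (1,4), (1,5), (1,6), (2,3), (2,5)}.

Step 1: Build adjacency list from edges:
  1: 3, 4, 5, 6
  2: 3, 5
  3: 1, 2
  4: 1
  5: 1, 2
  6: 1

Step 2: Run BFS/DFS from vertex 1:
  Visited: {1, 3, 4, 5, 6, 2}
  Reached 6 of 6 vertices

Step 3: All 6 vertices reached from vertex 1, so the graph is connected.
Number of connected components: 1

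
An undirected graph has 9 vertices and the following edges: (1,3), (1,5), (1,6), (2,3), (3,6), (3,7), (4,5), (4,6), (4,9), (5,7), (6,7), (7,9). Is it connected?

Step 1: Build adjacency list from edges:
  1: 3, 5, 6
  2: 3
  3: 1, 2, 6, 7
  4: 5, 6, 9
  5: 1, 4, 7
  6: 1, 3, 4, 7
  7: 3, 5, 6, 9
  8: (none)
  9: 4, 7

Step 2: Run BFS/DFS from vertex 1:
  Visited: {1, 3, 5, 6, 2, 7, 4, 9}
  Reached 8 of 9 vertices

Step 3: Only 8 of 9 vertices reached. Graph is disconnected.
Connected components: {1, 2, 3, 4, 5, 6, 7, 9}, {8}
Answer: No, the graph is not connected (2 components).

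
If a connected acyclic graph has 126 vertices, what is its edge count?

A tree on n vertices always has exactly n - 1 edges.
For n = 126: edges = 126 - 1 = 125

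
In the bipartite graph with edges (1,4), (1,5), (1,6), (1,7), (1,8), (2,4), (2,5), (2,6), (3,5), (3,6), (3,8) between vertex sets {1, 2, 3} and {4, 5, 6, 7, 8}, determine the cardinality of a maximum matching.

Step 1: List the neighbors of each left vertex:
  1: 4, 5, 6, 7, 8
  2: 4, 5, 6
  3: 5, 6, 8

Step 2: Greedily match left vertices, then look for augmenting paths:
  Match 1 -- 4
  Match 2 -- 5
  Match 3 -- 6
  No augmenting path remains.

Step 3: Verify this is maximum:
  Matching size 3 = min(|L|, |R|) = min(3, 5), which is an upper bound, so this matching is maximum.

Maximum matching: {(1,4), (2,5), (3,6)}
Size: 3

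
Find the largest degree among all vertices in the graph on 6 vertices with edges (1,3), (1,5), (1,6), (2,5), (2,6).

Step 1: Count edges incident to each vertex:
  deg(1) = 3 (neighbors: 3, 5, 6)
  deg(2) = 2 (neighbors: 5, 6)
  deg(3) = 1 (neighbors: 1)
  deg(4) = 0 (neighbors: none)
  deg(5) = 2 (neighbors: 1, 2)
  deg(6) = 2 (neighbors: 1, 2)

Step 2: Find maximum:
  max(3, 2, 1, 0, 2, 2) = 3 (vertex 1)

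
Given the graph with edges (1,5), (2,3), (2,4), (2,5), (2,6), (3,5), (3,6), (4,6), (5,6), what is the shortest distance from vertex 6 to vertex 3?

Step 1: Build adjacency list:
  1: 5
  2: 3, 4, 5, 6
  3: 2, 5, 6
  4: 2, 6
  5: 1, 2, 3, 6
  6: 2, 3, 4, 5

Step 2: BFS from vertex 6 to find shortest path to 3:
  vertex 2 reached at distance 1
  vertex 3 reached at distance 1

Step 3: Shortest path: 6 -> 3
Path length: 1 edge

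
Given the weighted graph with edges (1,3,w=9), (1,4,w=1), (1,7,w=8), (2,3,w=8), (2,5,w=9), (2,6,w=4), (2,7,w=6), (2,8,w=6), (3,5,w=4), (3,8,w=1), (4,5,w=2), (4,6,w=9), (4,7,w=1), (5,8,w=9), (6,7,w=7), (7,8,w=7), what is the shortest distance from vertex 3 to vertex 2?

Step 1: Build adjacency list with weights:
  1: 3(w=9), 4(w=1), 7(w=8)
  2: 3(w=8), 5(w=9), 6(w=4), 7(w=6), 8(w=6)
  3: 1(w=9), 2(w=8), 5(w=4), 8(w=1)
  4: 1(w=1), 5(w=2), 6(w=9), 7(w=1)
  5: 2(w=9), 3(w=4), 4(w=2), 8(w=9)
  6: 2(w=4), 4(w=9), 7(w=7)
  7: 1(w=8), 2(w=6), 4(w=1), 6(w=7), 8(w=7)
  8: 2(w=6), 3(w=1), 5(w=9), 7(w=7)

Step 2: Apply Dijkstra's algorithm from vertex 3:
  Visit vertex 3 (distance=0)
    Update dist[1] = 9
    Update dist[2] = 8
    Update dist[5] = 4
    Update dist[8] = 1
  Visit vertex 8 (distance=1)
    Update dist[2] = 7
    Update dist[7] = 8
  Visit vertex 5 (distance=4)
    Update dist[4] = 6
  Visit vertex 4 (distance=6)
    Update dist[1] = 7
    Update dist[6] = 15
    Update dist[7] = 7
  Visit vertex 1 (distance=7)
  Visit vertex 2 (distance=7)
    Update dist[6] = 11

Step 3: Shortest path: 3 -> 8 -> 2
Total weight: 1 + 6 = 7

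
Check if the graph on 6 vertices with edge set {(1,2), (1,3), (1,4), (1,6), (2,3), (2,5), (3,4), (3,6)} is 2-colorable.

Step 1: Attempt 2-coloring using BFS:
  Start at vertex 1, assign color 0
  Color vertex 2 with color 1 (neighbor of 1)
  Color vertex 3 with color 1 (neighbor of 1)
  Color vertex 4 with color 1 (neighbor of 1)
  Color vertex 6 with color 1 (neighbor of 1)

Step 2: Conflict found! Vertices 2 and 3 are adjacent but have the same color.
This means the graph contains an odd cycle.

The graph is NOT bipartite.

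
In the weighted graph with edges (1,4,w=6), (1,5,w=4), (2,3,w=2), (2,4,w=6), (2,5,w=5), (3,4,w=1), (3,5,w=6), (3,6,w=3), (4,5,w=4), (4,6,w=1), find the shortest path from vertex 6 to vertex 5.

Step 1: Build adjacency list with weights:
  1: 4(w=6), 5(w=4)
  2: 3(w=2), 4(w=6), 5(w=5)
  3: 2(w=2), 4(w=1), 5(w=6), 6(w=3)
  4: 1(w=6), 2(w=6), 3(w=1), 5(w=4), 6(w=1)
  5: 1(w=4), 2(w=5), 3(w=6), 4(w=4)
  6: 3(w=3), 4(w=1)

Step 2: Apply Dijkstra's algorithm from vertex 6:
  Visit vertex 6 (distance=0)
    Update dist[3] = 3
    Update dist[4] = 1
  Visit vertex 4 (distance=1)
    Update dist[1] = 7
    Update dist[2] = 7
    Update dist[3] = 2
    Update dist[5] = 5
  Visit vertex 3 (distance=2)
    Update dist[2] = 4
  Visit vertex 2 (distance=4)
  Visit vertex 5 (distance=5)

Step 3: Shortest path: 6 -> 4 -> 5
Total weight: 1 + 4 = 5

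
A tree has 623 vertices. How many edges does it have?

A tree on n vertices always has exactly n - 1 edges.
For n = 623: edges = 623 - 1 = 622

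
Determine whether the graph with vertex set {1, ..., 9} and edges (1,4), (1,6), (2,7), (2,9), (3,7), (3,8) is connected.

Step 1: Build adjacency list from edges:
  1: 4, 6
  2: 7, 9
  3: 7, 8
  4: 1
  5: (none)
  6: 1
  7: 2, 3
  8: 3
  9: 2

Step 2: Run BFS/DFS from vertex 1:
  Visited: {1, 4, 6}
  Reached 3 of 9 vertices

Step 3: Only 3 of 9 vertices reached. Graph is disconnected.
Connected components: {1, 4, 6}, {2, 3, 7, 8, 9}, {5}
Answer: No, the graph is not connected (3 components).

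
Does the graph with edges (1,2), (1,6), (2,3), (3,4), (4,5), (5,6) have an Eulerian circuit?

Step 1: Find the degree of each vertex:
  deg(1) = 2
  deg(2) = 2
  deg(3) = 2
  deg(4) = 2
  deg(5) = 2
  deg(6) = 2

Step 2: Count vertices with odd degree:
  All vertices have even degree (0 odd-degree vertices)

Step 3: Apply Euler's theorem:
  - Eulerian circuit exists iff graph is connected and all vertices have even degree
  - Eulerian path exists iff graph is connected and has 0 or 2 odd-degree vertices

Graph is connected with 0 odd-degree vertices.
Both Eulerian circuit and Eulerian path exist.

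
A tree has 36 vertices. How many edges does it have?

A tree on n vertices always has exactly n - 1 edges.
For n = 36: edges = 36 - 1 = 35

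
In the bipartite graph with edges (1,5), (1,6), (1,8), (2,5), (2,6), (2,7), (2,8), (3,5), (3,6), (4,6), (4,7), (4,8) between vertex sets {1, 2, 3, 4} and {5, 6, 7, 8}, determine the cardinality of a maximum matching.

Step 1: List the neighbors of each left vertex:
  1: 5, 6, 8
  2: 5, 6, 7, 8
  3: 5, 6
  4: 6, 7, 8

Step 2: Greedily match left vertices, then look for augmenting paths:
  Match 1 -- 8
  Match 2 -- 6
  Match 3 -- 5
  Match 4 -- 7
  No augmenting path remains.

Step 3: Verify this is maximum:
  Matching size 4 = min(|L|, |R|) = min(4, 4), which is an upper bound, so this matching is maximum.

Maximum matching: {(1,8), (2,6), (3,5), (4,7)}
Size: 4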